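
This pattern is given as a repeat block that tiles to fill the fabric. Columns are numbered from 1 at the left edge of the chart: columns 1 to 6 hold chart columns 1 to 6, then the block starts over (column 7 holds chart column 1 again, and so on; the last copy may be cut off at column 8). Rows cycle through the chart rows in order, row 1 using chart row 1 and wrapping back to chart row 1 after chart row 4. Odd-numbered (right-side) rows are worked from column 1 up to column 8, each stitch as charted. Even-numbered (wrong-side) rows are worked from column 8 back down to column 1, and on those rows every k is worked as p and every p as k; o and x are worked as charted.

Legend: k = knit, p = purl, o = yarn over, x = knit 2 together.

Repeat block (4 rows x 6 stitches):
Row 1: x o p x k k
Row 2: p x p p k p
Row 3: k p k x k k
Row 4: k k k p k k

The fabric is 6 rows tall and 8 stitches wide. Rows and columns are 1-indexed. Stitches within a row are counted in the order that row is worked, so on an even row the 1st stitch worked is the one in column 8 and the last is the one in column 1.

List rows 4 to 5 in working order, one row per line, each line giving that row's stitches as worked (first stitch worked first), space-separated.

Row 4: chart row 4, WS - tiled (columns 1-8): k k k p k k k k; work from column 8 back to 1 with k<->p swapped.
Row 5: chart row 1, RS - tile across columns 1-8 and work as-is.

Result:
p p p p k p p p
x o p x k k x o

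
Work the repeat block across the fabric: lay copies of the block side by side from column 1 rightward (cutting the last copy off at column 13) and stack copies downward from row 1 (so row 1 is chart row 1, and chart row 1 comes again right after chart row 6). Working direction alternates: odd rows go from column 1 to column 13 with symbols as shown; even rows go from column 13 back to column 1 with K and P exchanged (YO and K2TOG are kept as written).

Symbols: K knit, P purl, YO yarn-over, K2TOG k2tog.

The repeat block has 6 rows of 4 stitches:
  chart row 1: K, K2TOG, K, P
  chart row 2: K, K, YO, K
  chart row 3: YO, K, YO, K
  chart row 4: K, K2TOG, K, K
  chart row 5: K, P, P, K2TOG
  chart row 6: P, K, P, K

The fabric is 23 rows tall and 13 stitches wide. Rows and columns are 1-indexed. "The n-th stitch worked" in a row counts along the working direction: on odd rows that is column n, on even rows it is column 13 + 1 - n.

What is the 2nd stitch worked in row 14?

== STITCH ==
P

Derivation:
Row 14 uses chart row ((14-1) mod 6)+1 = 2. Row 14 is even, so WS.
Chart row 2 tiled across columns 1-13: K K YO K K K YO K K K YO K K
WS: work from column 13 back to column 1 (reverse the tiled row), swapping K<->P (YO and K2TOG unchanged).
Row 14 as worked: P P YO P P P YO P P P YO P P
Stitch 2 in working order -> P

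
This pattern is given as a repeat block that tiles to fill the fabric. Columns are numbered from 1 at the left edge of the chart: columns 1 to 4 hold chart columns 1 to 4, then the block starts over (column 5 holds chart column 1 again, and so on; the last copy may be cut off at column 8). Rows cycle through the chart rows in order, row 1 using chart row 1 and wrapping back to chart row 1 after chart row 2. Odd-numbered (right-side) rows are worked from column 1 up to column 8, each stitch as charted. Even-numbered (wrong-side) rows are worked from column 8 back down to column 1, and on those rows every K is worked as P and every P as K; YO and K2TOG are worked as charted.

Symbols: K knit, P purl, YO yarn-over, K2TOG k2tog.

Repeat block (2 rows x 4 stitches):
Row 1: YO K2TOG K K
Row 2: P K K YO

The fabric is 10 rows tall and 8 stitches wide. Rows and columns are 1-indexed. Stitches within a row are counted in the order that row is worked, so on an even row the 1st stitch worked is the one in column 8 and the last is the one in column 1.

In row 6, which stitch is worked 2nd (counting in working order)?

Result:
P

Derivation:
Row 6 uses chart row ((6-1) mod 2)+1 = 2. Row 6 is even, so WS.
Chart row 2 tiled across columns 1-8: P K K YO P K K YO
WS row: flip the tiled sequence (start at column 8) and apply K<->P; YO and K2TOG stay.
Row 6 as worked: YO P P K YO P P K
The 2nd stitch worked is P.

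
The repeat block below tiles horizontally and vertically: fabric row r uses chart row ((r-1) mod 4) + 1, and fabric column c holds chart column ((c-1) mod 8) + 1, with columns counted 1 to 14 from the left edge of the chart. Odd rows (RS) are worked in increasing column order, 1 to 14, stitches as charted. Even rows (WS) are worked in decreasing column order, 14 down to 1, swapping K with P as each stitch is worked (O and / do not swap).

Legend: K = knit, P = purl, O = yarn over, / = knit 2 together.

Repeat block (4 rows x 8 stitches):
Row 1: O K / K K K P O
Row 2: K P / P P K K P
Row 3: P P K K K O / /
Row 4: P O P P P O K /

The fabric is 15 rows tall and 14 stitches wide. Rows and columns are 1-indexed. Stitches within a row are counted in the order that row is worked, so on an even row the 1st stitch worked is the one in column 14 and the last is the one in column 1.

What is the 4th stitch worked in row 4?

For row 4: chart row = ((4-1) mod 4) + 1 = 4; this is a WS (even) row.
Chart row 4 tiled across columns 1-14: P O P P P O K / P O P P P O
WS: work from column 14 back to column 1 (reverse the tiled row), swapping K<->P (O and / unchanged).
Row 4 as worked: O K K K O K / P O K K K O K
The 4th stitch worked is K.

Result:
K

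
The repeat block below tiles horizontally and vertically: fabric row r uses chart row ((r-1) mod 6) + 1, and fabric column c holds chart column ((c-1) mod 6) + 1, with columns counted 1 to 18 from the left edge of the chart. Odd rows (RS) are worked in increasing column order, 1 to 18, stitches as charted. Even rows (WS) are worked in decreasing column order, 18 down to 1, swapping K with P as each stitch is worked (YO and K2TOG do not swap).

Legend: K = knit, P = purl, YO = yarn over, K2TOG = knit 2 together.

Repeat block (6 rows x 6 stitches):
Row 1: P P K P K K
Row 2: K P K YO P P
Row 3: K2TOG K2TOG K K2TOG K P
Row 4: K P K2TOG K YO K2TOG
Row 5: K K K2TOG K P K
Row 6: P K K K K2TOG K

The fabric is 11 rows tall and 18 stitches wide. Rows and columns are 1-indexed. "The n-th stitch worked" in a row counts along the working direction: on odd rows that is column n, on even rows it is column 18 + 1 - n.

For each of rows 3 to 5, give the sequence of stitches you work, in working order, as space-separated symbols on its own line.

== ROWS AS WORKED ==
K2TOG K2TOG K K2TOG K P K2TOG K2TOG K K2TOG K P K2TOG K2TOG K K2TOG K P
K2TOG YO P K2TOG K P K2TOG YO P K2TOG K P K2TOG YO P K2TOG K P
K K K2TOG K P K K K K2TOG K P K K K K2TOG K P K

Derivation:
Row 3: chart row 3, RS - tile across columns 1-18 and work as-is.
Row 4: chart row 4, WS - tiled (columns 1-18): K P K2TOG K YO K2TOG K P K2TOG K YO K2TOG K P K2TOG K YO K2TOG; work from column 18 back to 1 with K<->P swapped.
Row 5: chart row 5, RS - tile across columns 1-18 and work as-is.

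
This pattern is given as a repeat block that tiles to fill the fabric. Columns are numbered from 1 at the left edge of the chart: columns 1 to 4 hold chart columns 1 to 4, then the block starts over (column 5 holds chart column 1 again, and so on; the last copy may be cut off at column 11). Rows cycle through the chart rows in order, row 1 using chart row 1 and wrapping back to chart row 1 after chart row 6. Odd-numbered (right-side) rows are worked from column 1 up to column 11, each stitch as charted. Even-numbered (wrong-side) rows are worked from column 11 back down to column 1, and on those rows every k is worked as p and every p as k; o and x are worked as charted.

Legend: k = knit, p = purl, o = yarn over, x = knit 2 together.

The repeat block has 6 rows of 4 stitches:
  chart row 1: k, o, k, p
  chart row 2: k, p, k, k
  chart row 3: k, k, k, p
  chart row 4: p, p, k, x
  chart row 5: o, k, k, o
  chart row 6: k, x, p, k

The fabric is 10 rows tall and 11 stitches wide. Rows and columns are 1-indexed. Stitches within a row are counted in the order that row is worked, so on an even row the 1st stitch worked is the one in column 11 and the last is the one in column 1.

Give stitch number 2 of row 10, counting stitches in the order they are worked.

== STITCH ==
k

Derivation:
For row 10: chart row = ((10-1) mod 6) + 1 = 4; this is a WS (even) row.
Chart row 4 tiled across columns 1-11: p p k x p p k x p p k
WS row: flip the tiled sequence (start at column 11) and apply k<->p; o and x stay.
Row 10 as worked: p k k x p k k x p k k
Stitch 2 in working order -> k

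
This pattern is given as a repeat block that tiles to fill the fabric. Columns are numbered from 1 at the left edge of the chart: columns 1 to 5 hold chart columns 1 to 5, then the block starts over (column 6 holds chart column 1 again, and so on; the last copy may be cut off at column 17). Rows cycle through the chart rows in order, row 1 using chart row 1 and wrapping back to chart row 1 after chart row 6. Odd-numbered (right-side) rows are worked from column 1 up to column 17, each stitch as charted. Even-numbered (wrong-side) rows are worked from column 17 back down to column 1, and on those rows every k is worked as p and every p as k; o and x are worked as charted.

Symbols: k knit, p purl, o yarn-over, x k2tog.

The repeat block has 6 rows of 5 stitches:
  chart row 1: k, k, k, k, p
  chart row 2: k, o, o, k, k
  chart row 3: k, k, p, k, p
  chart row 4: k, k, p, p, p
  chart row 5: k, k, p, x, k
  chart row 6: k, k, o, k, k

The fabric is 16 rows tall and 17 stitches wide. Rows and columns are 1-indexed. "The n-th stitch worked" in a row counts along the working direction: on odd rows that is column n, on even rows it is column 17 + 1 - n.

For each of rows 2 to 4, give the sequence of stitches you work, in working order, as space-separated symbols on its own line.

Row 2: chart row 2, WS - tiled (columns 1-17): k o o k k k o o k k k o o k k k o; work from column 17 back to 1 with k<->p swapped.
Row 3: chart row 3, RS - tile across columns 1-17 and work as-is.
Row 4: chart row 4, WS - tiled (columns 1-17): k k p p p k k p p p k k p p p k k; work from column 17 back to 1 with k<->p swapped.

== ROWS AS WORKED ==
o p p p o o p p p o o p p p o o p
k k p k p k k p k p k k p k p k k
p p k k k p p k k k p p k k k p p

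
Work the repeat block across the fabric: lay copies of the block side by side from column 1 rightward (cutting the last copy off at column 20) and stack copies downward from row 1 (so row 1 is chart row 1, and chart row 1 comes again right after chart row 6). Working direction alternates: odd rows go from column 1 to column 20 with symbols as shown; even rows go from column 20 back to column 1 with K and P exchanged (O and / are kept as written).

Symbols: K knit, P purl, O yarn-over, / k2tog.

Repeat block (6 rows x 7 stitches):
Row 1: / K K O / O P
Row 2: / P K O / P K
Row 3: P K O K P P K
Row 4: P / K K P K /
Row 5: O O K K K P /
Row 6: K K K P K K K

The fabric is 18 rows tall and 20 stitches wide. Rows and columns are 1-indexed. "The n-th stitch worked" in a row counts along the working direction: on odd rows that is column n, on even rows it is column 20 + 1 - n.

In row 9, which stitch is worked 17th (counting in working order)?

Row 9: (9-1) mod 6 = 2, so use chart row 3. Odd row -> RS.
Chart row 3 tiled across columns 1-20: P K O K P P K P K O K P P K P K O K P P
RS: work column 1 to column 20, symbols as charted — the tiled row is the row as worked.
Stitch 17 in working order -> O

Stitch:
O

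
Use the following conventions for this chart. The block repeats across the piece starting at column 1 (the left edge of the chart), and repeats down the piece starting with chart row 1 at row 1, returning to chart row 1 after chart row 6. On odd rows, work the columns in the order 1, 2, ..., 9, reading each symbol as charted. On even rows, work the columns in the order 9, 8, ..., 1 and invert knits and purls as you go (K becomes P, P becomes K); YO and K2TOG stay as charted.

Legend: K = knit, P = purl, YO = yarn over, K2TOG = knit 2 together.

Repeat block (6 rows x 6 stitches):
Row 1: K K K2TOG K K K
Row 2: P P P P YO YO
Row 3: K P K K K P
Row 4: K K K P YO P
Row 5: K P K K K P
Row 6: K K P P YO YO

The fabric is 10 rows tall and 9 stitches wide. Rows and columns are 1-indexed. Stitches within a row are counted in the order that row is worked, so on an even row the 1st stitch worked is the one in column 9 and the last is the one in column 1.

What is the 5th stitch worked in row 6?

Row 6 uses chart row ((6-1) mod 6)+1 = 6. Row 6 is even, so WS.
Chart row 6 tiled across columns 1-9: K K P P YO YO K K P
WS: work from column 9 back to column 1 (reverse the tiled row), swapping K<->P (YO and K2TOG unchanged).
Row 6 as worked: K P P YO YO K K P P
The 5th stitch worked is YO.

Stitch:
YO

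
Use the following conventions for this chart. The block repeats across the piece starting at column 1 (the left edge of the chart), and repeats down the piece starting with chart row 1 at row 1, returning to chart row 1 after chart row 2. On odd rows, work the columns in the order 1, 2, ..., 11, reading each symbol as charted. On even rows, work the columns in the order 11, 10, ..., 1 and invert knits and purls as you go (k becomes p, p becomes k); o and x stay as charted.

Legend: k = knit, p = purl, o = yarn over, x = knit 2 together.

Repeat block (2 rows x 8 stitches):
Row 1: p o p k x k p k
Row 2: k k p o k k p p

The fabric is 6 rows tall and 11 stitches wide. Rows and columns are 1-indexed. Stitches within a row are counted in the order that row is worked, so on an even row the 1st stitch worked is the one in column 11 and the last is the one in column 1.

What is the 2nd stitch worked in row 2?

For row 2: chart row = ((2-1) mod 2) + 1 = 2; this is a WS (even) row.
Chart row 2 tiled across columns 1-11: k k p o k k p p k k p
WS: work from column 11 back to column 1 (reverse the tiled row), swapping k<->p (o and x unchanged).
Row 2 as worked: k p p k k p p o k p p
The 2nd stitch worked is p.

== STITCH ==
p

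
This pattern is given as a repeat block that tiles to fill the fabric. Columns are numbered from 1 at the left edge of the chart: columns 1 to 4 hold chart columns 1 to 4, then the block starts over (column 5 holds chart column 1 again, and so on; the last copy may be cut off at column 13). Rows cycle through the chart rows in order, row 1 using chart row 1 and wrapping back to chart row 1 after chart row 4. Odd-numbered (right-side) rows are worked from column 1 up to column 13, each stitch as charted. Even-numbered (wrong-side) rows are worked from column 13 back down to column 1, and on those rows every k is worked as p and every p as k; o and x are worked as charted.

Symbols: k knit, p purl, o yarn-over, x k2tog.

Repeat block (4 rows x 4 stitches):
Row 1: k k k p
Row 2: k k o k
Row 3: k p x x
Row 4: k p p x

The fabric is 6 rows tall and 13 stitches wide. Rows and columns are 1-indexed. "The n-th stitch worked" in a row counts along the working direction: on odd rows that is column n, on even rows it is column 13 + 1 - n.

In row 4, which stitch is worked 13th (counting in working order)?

Result:
p

Derivation:
For row 4: chart row = ((4-1) mod 4) + 1 = 4; this is a WS (even) row.
Chart row 4 tiled across columns 1-13: k p p x k p p x k p p x k
Wrong side: read the tiled row from column 13 down to 1 and exchange k with p (leave o, x).
Row 4 as worked: p x k k p x k k p x k k p
The 13th stitch worked is p.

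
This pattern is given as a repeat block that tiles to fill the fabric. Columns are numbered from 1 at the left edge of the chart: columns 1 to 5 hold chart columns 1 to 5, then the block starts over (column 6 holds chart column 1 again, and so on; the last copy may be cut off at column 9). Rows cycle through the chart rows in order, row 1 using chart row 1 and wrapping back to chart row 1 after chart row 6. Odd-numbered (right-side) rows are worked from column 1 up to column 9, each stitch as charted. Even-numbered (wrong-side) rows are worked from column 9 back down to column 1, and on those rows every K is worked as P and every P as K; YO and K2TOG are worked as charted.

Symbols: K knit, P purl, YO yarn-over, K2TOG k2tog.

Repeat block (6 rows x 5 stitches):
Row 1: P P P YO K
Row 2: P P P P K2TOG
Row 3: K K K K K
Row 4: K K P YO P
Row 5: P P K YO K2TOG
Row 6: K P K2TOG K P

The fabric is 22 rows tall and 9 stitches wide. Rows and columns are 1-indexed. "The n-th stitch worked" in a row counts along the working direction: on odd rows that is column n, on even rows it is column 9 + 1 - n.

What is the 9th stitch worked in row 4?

Stitch:
P

Derivation:
Row 4: (4-1) mod 6 = 3, so use chart row 4. Even row -> WS.
Chart row 4 tiled across columns 1-9: K K P YO P K K P YO
Wrong side: read the tiled row from column 9 down to 1 and exchange K with P (leave YO, K2TOG).
Row 4 as worked: YO K P P K YO K P P
The 9th stitch worked is P.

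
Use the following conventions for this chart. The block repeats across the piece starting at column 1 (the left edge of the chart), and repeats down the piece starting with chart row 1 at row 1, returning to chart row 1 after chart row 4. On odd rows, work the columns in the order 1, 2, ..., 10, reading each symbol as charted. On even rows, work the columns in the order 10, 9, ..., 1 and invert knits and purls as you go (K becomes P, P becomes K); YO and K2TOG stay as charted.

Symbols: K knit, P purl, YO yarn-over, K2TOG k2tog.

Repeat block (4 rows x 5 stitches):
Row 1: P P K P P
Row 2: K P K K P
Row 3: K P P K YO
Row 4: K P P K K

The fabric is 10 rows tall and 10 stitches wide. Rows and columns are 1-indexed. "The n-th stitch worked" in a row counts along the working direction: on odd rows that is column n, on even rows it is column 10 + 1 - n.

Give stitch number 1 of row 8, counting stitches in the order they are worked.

Result:
P

Derivation:
Row 8: (8-1) mod 4 = 3, so use chart row 4. Even row -> WS.
Chart row 4 tiled across columns 1-10: K P P K K K P P K K
WS: work from column 10 back to column 1 (reverse the tiled row), swapping K<->P (YO and K2TOG unchanged).
Row 8 as worked: P P K K P P P K K P
The 1st stitch worked is P.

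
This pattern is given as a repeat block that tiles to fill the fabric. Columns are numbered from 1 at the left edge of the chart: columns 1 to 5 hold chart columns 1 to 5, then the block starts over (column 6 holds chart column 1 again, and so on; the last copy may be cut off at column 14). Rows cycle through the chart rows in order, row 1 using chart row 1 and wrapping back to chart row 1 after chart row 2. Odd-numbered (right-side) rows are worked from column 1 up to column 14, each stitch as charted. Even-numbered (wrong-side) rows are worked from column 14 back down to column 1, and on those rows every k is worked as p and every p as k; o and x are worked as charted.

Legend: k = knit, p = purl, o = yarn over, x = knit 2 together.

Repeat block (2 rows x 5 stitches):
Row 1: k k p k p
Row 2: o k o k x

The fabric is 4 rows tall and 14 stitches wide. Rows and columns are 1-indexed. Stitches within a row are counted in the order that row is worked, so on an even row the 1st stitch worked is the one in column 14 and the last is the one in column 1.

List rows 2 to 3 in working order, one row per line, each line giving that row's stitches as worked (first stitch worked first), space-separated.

Rows as worked:
p o p o x p o p o x p o p o
k k p k p k k p k p k k p k

Derivation:
Row 2: chart row 2, WS - tiled (columns 1-14): o k o k x o k o k x o k o k; work from column 14 back to 1 with k<->p swapped.
Row 3: chart row 1, RS - tile across columns 1-14 and work as-is.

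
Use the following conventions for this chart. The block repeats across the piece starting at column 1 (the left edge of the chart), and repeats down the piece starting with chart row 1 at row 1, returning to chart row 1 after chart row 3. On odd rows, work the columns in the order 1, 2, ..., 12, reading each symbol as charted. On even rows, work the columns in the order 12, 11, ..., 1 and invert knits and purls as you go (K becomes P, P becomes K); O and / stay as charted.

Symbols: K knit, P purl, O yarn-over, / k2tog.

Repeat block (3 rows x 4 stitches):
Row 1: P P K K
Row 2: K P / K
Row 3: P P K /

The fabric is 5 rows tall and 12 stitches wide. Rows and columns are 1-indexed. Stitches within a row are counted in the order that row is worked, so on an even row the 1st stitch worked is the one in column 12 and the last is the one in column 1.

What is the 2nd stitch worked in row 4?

Row 4: (4-1) mod 3 = 0, so use chart row 1. Even row -> WS.
Chart row 1 tiled across columns 1-12: P P K K P P K K P P K K
WS: work from column 12 back to column 1 (reverse the tiled row), swapping K<->P (O and / unchanged).
Row 4 as worked: P P K K P P K K P P K K
Counting 2 along the worked row gives P.

Result:
P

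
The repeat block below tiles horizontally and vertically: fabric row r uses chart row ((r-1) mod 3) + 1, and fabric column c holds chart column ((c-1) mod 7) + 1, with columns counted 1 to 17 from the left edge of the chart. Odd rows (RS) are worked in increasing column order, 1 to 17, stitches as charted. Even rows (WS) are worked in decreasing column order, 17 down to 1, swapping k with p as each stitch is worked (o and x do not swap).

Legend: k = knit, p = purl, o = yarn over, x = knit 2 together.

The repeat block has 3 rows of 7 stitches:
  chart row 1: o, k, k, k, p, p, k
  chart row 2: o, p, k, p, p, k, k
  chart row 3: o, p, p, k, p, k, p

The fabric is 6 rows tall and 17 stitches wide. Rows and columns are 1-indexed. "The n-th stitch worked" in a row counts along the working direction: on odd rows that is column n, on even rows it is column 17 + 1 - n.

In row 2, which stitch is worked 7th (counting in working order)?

Stitch:
k

Derivation:
Row 2: (2-1) mod 3 = 1, so use chart row 2. Even row -> WS.
Chart row 2 tiled across columns 1-17: o p k p p k k o p k p p k k o p k
WS: work from column 17 back to column 1 (reverse the tiled row), swapping k<->p (o and x unchanged).
Row 2 as worked: p k o p p k k p k o p p k k p k o
Stitch 7 in working order -> k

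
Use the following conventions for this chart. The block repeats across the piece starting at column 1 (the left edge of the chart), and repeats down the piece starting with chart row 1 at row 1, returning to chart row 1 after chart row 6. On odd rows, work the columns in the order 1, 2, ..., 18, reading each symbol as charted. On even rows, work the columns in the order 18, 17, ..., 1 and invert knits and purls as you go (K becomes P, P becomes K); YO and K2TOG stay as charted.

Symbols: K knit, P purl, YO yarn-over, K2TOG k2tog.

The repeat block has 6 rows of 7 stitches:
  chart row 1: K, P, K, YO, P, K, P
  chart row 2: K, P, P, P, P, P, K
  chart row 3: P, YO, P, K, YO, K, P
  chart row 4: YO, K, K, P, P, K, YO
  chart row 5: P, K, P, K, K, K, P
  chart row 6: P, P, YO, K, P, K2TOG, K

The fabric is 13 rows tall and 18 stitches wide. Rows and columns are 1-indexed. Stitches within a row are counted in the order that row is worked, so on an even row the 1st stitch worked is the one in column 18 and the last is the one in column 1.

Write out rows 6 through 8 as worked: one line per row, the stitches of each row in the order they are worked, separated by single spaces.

Rows as worked:
P YO K K P K2TOG K P YO K K P K2TOG K P YO K K
K P K YO P K P K P K YO P K P K P K YO
K K K P P K K K K K P P K K K K K P

Derivation:
Row 6: chart row 6, WS - tiled (columns 1-18): P P YO K P K2TOG K P P YO K P K2TOG K P P YO K; work from column 18 back to 1 with K<->P swapped.
Row 7: chart row 1, RS - tile across columns 1-18 and work as-is.
Row 8: chart row 2, WS - tiled (columns 1-18): K P P P P P K K P P P P P K K P P P; work from column 18 back to 1 with K<->P swapped.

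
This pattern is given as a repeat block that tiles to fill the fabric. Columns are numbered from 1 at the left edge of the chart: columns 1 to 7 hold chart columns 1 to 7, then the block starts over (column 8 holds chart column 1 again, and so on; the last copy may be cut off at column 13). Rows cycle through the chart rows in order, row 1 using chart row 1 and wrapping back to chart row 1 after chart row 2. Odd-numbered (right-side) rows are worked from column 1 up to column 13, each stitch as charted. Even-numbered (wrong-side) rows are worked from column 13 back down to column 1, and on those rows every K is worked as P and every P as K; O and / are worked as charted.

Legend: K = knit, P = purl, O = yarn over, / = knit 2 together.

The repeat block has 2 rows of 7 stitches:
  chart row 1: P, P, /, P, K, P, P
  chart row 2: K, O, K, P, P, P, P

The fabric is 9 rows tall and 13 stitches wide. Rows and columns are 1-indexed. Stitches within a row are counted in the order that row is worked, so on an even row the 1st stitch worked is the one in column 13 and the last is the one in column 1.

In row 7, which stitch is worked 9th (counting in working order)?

Stitch:
P

Derivation:
Row 7: (7-1) mod 2 = 0, so use chart row 1. Odd row -> RS.
Chart row 1 tiled across columns 1-13: P P / P K P P P P / P K P
RS row: no reversal, no swap; stitch n worked = column n.
Counting 9 along the worked row gives P.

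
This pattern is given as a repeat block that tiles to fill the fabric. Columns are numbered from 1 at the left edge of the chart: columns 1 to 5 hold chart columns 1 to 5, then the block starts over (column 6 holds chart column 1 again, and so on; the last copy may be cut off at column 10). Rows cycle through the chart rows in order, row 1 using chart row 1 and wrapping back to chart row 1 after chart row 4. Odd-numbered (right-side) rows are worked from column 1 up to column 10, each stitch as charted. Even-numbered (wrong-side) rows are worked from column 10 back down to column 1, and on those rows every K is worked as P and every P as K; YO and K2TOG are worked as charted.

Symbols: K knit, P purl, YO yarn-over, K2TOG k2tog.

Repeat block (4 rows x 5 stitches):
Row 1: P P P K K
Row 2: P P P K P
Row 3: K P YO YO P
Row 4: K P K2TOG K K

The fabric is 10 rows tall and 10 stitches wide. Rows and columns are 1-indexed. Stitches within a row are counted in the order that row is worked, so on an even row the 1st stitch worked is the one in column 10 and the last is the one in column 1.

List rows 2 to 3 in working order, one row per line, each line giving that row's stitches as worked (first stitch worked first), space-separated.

Rows as worked:
K P K K K K P K K K
K P YO YO P K P YO YO P

Derivation:
Row 2: chart row 2, WS - tiled (columns 1-10): P P P K P P P P K P; work from column 10 back to 1 with K<->P swapped.
Row 3: chart row 3, RS - tile across columns 1-10 and work as-is.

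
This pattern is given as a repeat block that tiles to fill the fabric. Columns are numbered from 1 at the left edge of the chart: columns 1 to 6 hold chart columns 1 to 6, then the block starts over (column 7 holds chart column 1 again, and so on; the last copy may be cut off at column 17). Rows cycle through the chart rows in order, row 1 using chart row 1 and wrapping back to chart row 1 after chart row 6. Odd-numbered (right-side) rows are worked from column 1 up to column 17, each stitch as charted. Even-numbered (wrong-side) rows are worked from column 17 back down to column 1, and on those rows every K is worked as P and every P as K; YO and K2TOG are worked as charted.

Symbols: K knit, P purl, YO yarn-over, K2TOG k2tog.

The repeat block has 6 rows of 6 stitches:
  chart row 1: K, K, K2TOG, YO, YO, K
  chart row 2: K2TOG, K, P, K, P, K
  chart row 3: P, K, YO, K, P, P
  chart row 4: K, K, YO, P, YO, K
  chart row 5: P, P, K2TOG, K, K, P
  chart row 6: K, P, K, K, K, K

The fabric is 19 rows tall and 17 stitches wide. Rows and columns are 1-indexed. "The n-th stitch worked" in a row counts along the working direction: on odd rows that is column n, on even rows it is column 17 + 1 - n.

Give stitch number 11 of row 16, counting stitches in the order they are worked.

Result:
P

Derivation:
For row 16: chart row = ((16-1) mod 6) + 1 = 4; this is a WS (even) row.
Chart row 4 tiled across columns 1-17: K K YO P YO K K K YO P YO K K K YO P YO
WS: work from column 17 back to column 1 (reverse the tiled row), swapping K<->P (YO and K2TOG unchanged).
Row 16 as worked: YO K YO P P P YO K YO P P P YO K YO P P
The 11th stitch worked is P.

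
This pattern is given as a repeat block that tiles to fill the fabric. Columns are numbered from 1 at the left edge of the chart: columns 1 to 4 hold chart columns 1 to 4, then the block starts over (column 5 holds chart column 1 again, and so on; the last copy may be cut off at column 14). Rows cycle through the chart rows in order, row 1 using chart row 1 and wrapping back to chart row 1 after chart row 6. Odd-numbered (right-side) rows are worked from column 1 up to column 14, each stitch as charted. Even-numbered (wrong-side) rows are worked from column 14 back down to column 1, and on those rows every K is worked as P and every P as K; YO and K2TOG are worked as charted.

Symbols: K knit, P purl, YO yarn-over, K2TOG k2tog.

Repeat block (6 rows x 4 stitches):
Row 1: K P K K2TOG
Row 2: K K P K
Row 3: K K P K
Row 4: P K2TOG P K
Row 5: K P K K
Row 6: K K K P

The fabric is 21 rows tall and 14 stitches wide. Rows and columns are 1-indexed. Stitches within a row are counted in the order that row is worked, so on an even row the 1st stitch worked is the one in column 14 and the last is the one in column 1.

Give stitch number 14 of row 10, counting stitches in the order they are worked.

Row 10: (10-1) mod 6 = 3, so use chart row 4. Even row -> WS.
Chart row 4 tiled across columns 1-14: P K2TOG P K P K2TOG P K P K2TOG P K P K2TOG
WS: work from column 14 back to column 1 (reverse the tiled row), swapping K<->P (YO and K2TOG unchanged).
Row 10 as worked: K2TOG K P K K2TOG K P K K2TOG K P K K2TOG K
The 14th stitch worked is K.

Stitch:
K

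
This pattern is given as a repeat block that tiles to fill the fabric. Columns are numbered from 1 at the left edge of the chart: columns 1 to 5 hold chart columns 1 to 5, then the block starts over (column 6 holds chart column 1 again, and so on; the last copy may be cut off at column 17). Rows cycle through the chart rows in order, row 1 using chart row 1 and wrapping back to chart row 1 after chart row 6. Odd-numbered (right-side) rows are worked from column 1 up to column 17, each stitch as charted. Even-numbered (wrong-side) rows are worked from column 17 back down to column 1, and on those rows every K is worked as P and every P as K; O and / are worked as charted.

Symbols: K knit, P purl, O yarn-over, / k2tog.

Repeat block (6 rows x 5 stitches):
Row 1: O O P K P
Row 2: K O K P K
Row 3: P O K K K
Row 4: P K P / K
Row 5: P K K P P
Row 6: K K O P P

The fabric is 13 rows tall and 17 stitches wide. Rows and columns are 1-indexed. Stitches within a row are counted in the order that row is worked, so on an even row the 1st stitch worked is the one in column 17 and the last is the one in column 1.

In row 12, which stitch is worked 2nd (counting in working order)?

For row 12: chart row = ((12-1) mod 6) + 1 = 6; this is a WS (even) row.
Chart row 6 tiled across columns 1-17: K K O P P K K O P P K K O P P K K
Wrong side: read the tiled row from column 17 down to 1 and exchange K with P (leave O, /).
Row 12 as worked: P P K K O P P K K O P P K K O P P
Stitch 2 in working order -> P

== STITCH ==
P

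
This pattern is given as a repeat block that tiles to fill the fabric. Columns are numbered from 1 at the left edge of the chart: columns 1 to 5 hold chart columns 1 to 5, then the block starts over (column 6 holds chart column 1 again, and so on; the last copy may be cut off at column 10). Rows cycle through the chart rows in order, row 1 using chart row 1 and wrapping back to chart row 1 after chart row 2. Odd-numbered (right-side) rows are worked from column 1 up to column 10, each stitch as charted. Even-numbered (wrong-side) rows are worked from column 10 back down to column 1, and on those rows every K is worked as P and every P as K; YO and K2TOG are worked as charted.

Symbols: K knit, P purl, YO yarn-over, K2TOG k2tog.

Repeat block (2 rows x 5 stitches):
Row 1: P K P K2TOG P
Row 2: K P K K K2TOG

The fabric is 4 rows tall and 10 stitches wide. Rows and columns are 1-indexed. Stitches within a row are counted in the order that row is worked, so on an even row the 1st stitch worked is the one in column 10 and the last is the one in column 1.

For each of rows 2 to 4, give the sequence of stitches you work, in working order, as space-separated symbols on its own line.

Result:
K2TOG P P K P K2TOG P P K P
P K P K2TOG P P K P K2TOG P
K2TOG P P K P K2TOG P P K P

Derivation:
Row 2: chart row 2, WS - tiled (columns 1-10): K P K K K2TOG K P K K K2TOG; work from column 10 back to 1 with K<->P swapped.
Row 3: chart row 1, RS - tile across columns 1-10 and work as-is.
Row 4: chart row 2, WS - tiled (columns 1-10): K P K K K2TOG K P K K K2TOG; work from column 10 back to 1 with K<->P swapped.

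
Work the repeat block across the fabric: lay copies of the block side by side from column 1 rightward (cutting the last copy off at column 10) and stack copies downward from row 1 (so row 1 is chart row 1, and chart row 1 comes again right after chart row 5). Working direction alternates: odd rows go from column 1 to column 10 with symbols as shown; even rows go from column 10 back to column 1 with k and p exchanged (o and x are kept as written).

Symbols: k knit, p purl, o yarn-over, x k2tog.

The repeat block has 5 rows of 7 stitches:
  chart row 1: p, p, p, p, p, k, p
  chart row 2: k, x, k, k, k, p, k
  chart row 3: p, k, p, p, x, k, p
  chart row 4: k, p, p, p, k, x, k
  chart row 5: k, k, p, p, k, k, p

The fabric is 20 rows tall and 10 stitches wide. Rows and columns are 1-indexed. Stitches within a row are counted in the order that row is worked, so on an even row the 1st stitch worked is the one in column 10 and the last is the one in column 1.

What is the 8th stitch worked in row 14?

Row 14: (14-1) mod 5 = 3, so use chart row 4. Even row -> WS.
Chart row 4 tiled across columns 1-10: k p p p k x k k p p
Wrong side: read the tiled row from column 10 down to 1 and exchange k with p (leave o, x).
Row 14 as worked: k k p p x p k k k p
The 8th stitch worked is k.

Result:
k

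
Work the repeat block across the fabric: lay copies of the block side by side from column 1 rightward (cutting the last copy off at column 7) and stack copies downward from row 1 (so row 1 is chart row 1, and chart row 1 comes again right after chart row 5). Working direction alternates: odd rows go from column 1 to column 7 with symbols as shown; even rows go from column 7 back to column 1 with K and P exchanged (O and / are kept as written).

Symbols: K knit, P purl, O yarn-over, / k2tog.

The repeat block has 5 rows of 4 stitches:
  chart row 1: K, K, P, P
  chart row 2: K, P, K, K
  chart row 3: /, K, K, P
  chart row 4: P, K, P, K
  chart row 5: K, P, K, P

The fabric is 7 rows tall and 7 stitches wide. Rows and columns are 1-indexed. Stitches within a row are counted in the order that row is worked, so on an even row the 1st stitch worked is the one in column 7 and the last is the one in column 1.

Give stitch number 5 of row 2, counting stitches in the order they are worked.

Result:
P

Derivation:
Row 2: (2-1) mod 5 = 1, so use chart row 2. Even row -> WS.
Chart row 2 tiled across columns 1-7: K P K K K P K
WS row: flip the tiled sequence (start at column 7) and apply K<->P; O and / stay.
Row 2 as worked: P K P P P K P
Counting 5 along the worked row gives P.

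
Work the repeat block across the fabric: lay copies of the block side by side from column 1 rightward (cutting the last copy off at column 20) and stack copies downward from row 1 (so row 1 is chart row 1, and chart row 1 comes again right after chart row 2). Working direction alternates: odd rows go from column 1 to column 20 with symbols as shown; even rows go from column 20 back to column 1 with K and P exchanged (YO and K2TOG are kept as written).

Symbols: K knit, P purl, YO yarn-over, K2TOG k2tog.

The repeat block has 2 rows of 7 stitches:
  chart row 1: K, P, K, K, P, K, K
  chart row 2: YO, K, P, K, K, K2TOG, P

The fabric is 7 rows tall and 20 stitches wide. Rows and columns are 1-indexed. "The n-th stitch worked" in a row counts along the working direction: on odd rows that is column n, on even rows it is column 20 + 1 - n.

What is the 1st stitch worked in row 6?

Result:
K2TOG

Derivation:
Row 6: (6-1) mod 2 = 1, so use chart row 2. Even row -> WS.
Chart row 2 tiled across columns 1-20: YO K P K K K2TOG P YO K P K K K2TOG P YO K P K K K2TOG
WS: work from column 20 back to column 1 (reverse the tiled row), swapping K<->P (YO and K2TOG unchanged).
Row 6 as worked: K2TOG P P K P YO K K2TOG P P K P YO K K2TOG P P K P YO
The 1st stitch worked is K2TOG.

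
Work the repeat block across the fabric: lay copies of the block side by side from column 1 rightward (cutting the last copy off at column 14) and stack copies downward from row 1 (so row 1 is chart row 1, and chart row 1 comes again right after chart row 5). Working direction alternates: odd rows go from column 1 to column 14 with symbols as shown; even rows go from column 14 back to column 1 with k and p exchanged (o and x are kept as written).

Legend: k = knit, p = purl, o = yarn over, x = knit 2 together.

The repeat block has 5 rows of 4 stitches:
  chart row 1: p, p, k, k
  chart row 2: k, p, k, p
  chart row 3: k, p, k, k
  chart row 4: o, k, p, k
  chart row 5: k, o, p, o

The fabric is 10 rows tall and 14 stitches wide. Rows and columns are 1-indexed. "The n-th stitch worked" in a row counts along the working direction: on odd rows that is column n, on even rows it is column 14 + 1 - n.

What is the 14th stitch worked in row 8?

Row 8: (8-1) mod 5 = 2, so use chart row 3. Even row -> WS.
Chart row 3 tiled across columns 1-14: k p k k k p k k k p k k k p
Wrong side: read the tiled row from column 14 down to 1 and exchange k with p (leave o, x).
Row 8 as worked: k p p p k p p p k p p p k p
Stitch 14 in working order -> p

Stitch:
p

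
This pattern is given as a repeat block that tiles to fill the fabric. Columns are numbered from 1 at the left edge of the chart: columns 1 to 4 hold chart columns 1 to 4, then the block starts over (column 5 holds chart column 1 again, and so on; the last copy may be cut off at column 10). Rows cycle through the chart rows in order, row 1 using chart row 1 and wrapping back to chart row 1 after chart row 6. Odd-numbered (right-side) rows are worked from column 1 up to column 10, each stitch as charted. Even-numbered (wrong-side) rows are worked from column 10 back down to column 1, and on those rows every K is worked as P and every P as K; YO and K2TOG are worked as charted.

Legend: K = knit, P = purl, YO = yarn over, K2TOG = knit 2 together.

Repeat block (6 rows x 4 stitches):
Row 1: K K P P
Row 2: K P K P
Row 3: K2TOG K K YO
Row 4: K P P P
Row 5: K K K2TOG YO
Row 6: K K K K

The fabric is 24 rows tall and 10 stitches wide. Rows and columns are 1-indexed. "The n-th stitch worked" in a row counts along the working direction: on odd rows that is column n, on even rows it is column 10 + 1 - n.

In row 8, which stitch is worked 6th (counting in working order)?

Result:
P

Derivation:
For row 8: chart row = ((8-1) mod 6) + 1 = 2; this is a WS (even) row.
Chart row 2 tiled across columns 1-10: K P K P K P K P K P
WS row: flip the tiled sequence (start at column 10) and apply K<->P; YO and K2TOG stay.
Row 8 as worked: K P K P K P K P K P
Stitch 6 in working order -> P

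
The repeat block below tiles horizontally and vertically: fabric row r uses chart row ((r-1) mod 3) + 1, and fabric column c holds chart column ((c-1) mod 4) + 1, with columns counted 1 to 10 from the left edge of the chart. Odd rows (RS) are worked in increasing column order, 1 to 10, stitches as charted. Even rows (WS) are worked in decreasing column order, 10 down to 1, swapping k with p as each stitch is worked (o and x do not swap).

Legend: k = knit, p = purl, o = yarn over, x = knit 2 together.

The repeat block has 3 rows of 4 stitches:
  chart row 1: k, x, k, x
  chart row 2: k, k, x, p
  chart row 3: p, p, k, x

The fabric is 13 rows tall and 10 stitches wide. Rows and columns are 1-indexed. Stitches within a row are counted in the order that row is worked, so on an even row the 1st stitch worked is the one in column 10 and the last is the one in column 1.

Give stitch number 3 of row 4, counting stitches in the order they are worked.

== STITCH ==
x

Derivation:
Row 4: (4-1) mod 3 = 0, so use chart row 1. Even row -> WS.
Chart row 1 tiled across columns 1-10: k x k x k x k x k x
Wrong side: read the tiled row from column 10 down to 1 and exchange k with p (leave o, x).
Row 4 as worked: x p x p x p x p x p
The 3rd stitch worked is x.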